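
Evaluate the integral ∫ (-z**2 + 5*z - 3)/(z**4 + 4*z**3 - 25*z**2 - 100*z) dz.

Factor the denominator: z*(z - 5)*(z + 4)*(z + 5).
Partial-fraction decomposition: 53/(50*(z + 5)) - 13/(12*(z + 4)) - 1/(150*(z - 5)) + 3/(100*z).
Integrate each term: A/(z−a) contributes A·log|z−a|.

3*log(z)/100 - log(z - 5)/150 - 13*log(z + 4)/12 + 53*log(z + 5)/50 + C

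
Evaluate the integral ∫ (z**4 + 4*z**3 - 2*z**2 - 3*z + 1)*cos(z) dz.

z**4*sin(z) + 4*z**3*sin(z) + 4*z**3*cos(z) - 14*z**2*sin(z) + 12*z**2*cos(z) - 27*z*sin(z) - 28*z*cos(z) + 29*sin(z) - 27*cos(z) + C

Use integration by parts with u = z**4 + 4*z**3 - 2*z**2 - 3*z + 1, dv = cos(z) dz, so v = sin(z).
Apply parts 4 times (tabular method): alternate signs, differentiate u down to 0, integrate dv up.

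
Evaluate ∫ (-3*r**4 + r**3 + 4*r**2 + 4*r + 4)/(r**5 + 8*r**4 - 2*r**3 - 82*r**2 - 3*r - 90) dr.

Factor the denominator: (r - 3)*(r + 5)*(r + 6)*(r**2 + 1).
Partial-fraction decomposition: -3*(51*r - 47)/(4810*(r**2 + 1)) - 3980/(333*(r + 6)) + 479/(52*(r + 5)) - 41/(180*(r - 3)).
Integrate each term; A/(r−a) gives A·log|r−a|; the (Br+D)/(r²+p²) term gives a log and an atan.

-41*log(r - 3)/180 + 479*log(r + 5)/52 - 3980*log(r + 6)/333 - 153*log(r**2 + 1)/9620 + 141*atan(r)/4810 + C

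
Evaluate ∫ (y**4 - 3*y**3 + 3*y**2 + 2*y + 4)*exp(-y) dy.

Use integration by parts with u = y**4 - 3*y**3 + 3*y**2 + 2*y + 4, dv = exp(-y) dy, so v = -exp(-y).
Apply parts 4 times (tabular method): alternate signs, differentiate u down to 0, integrate dv up.

(-y**4 - y**3 - 6*y**2 - 14*y - 18)*exp(-y) + C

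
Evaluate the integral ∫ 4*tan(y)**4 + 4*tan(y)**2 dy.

4*tan(y)**3/3 + C

Let u = tan(y), so du = (tan(y)**2 + 1) dy.
Rewriting, the integral becomes 4·∫ u^2 du = 4·u^3/3.
Substituting back, u = tan(y).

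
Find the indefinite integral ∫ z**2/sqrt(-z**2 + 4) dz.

Substitute z = 2·sin(θ), so dz = 2·cos(θ) dθ and the radical becomes sqrt(-z**2 + 4) = 2·cos(θ) by the Pythagorean identity.
Integrate the resulting trig expression in θ, then back-substitute θ = asin(z/2), sin(θ) = z/2, cos(θ) = sqrt(-z**2 + 4)/2 (absorbing any constant into C).

-z*sqrt(-z**2 + 4)/2 + 2*asin(z/2) + C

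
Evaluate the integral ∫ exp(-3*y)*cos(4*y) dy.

Let I denote the integral. Integrate by parts with u = cos(4*y), dv = exp(-3*y) dy, so v = -exp(-3*y)/3: I = -exp(-3*y)*cos(4*y)/3 − (4/3)·∫ exp(-3*y)*sin(4*y) dy.
Apply parts again with u = sin(4*y), dv = exp(-3*y) dy: ∫ exp(-3*y)*sin(4*y) dy = -exp(-3*y)*sin(4*y)/3 + (4/3)·I. Substituting back brings back I: I = 4*exp(-3*y)*sin(4*y)/9 - exp(-3*y)*cos(4*y)/3 − (16/9)·I.
Solving for I: (1 + 16/9)·I equals the remaining terms, so I = (9/25)·(4*exp(-3*y)*sin(4*y)/9 - exp(-3*y)*cos(4*y)/3).

4*exp(-3*y)*sin(4*y)/25 - 3*exp(-3*y)*cos(4*y)/25 + C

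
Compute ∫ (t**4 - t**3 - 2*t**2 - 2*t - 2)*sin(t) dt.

-t**4*cos(t) + 4*t**3*sin(t) + t**3*cos(t) - 3*t**2*sin(t) + 14*t**2*cos(t) - 28*t*sin(t) - 4*t*cos(t) + 4*sin(t) - 26*cos(t) + C

Use integration by parts with u = t**4 - t**3 - 2*t**2 - 2*t - 2, dv = sin(t) dt, so v = -cos(t).
Apply parts 4 times (tabular method): alternate signs, differentiate u down to 0, integrate dv up.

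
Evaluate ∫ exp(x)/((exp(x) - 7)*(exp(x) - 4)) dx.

log(exp(x) - 7)/3 - log(exp(x) - 4)/3 + C

Let u = e^x, du = e^x dx.
The integral becomes ∫ du/((u-7)(u-4)); decompose into partial fractions.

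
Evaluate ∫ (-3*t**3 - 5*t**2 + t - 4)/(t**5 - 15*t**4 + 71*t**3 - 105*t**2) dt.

179*log(t)/11025 - 1271*log(t - 7)/392 + 499*log(t - 5)/100 - 127*log(t - 3)/72 - 4/(105*t) + C

Factor the denominator: t**2*(t - 7)*(t - 5)*(t - 3).
Partial-fraction decomposition: -127/(72*(t - 3)) + 499/(100*(t - 5)) - 1271/(392*(t - 7)) + 179/(11025*t) + 4/(105*t**2).
Integrate each term; A/(t−a) gives A·log|t−a|; A/(t−a)² gives −A/(t−a).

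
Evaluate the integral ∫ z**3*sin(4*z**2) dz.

Let u = z², du = 2z dz; rewrite as (1/2)∫ u^1·sin(4u) du.
Now integrate by parts 1 time.

-z**2*cos(4*z**2)/8 + sin(4*z**2)/32 + C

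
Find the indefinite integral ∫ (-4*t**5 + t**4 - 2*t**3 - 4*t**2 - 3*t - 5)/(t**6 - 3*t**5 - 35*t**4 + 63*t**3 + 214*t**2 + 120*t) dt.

Factor the denominator: t*(t - 6)*(t - 4)*(t + 1)**2*(t + 5).
Partial-fraction decomposition: -2657/(1584*(t + 5)) + 3347/(19600*(t + 1)) - 1/(140*(t + 1)**2) + 4049/(1800*(t - 4)) - 30407/(6468*(t - 6)) - 1/(24*t).
Integrate each term; A/(t−a) gives A·log|t−a|; A/(t−a)² gives −A/(t−a).

-log(t)/24 - 30407*log(t - 6)/6468 + 4049*log(t - 4)/1800 + 3347*log(t + 1)/19600 - 2657*log(t + 5)/1584 + 1/(140*t + 140) + C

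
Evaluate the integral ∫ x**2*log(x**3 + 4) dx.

Let u = x**3 + 4, so du = (3*x**2) dx.
The integral becomes (1/3)·∫ log(u) du; integrate by parts with u′=log(u), dv′=du.

x**3*log(x**3 + 4)/3 - x**3/3 + 4*log(x**3 + 4)/3 + C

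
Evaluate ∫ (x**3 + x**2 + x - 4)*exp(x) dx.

Use integration by parts with u = x**3 + x**2 + x - 4, dv = exp(x) dx, so v = exp(x).
Apply parts 3 times (tabular method): alternate signs, differentiate u down to 0, integrate dv up.

(x**3 - 2*x**2 + 5*x - 9)*exp(x) + C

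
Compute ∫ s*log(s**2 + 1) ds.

s**2*log(s**2 + 1)/2 - s**2/2 + log(s**2 + 1)/2 + C

Let u = s**2 + 1, so du = (2*s) ds.
The integral becomes (1/2)·∫ log(u) du; integrate by parts with u′=log(u), dv′=du.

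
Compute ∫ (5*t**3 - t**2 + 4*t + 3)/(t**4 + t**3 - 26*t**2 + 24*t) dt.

log(t)/8 + 323*log(t - 4)/120 - 11*log(t - 1)/21 + 379*log(t + 6)/140 + C

Factor the denominator: t*(t - 4)*(t - 1)*(t + 6).
Partial-fraction decomposition: 379/(140*(t + 6)) - 11/(21*(t - 1)) + 323/(120*(t - 4)) + 1/(8*t).
Integrate each term: A/(t−a) contributes A·log|t−a|.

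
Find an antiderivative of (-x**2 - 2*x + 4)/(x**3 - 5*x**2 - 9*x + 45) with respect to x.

-31*log(x - 5)/16 + 11*log(x - 3)/12 + log(x + 3)/48 + C

Factor the denominator: (x - 5)*(x - 3)*(x + 3).
Partial-fraction decomposition: 1/(48*(x + 3)) + 11/(12*(x - 3)) - 31/(16*(x - 5)).
Integrate each term: A/(x−a) contributes A·log|x−a|.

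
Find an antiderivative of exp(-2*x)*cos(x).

exp(-2*x)*sin(x)/5 - 2*exp(-2*x)*cos(x)/5 + C

Let I denote the integral. Integrate by parts with u = cos(x), dv = exp(-2*x) dx, so v = -exp(-2*x)/2: I = -exp(-2*x)*cos(x)/2 − (1/2)·∫ exp(-2*x)*sin(x) dx.
Apply parts again with u = sin(x), dv = exp(-2*x) dx: ∫ exp(-2*x)*sin(x) dx = -exp(-2*x)*sin(x)/2 + (1/2)·I. Substituting back brings back I: I = exp(-2*x)*sin(x)/4 - exp(-2*x)*cos(x)/2 − (1/4)·I.
Solving for I: (1 + 1/4)·I equals the remaining terms, so I = (4/5)·(exp(-2*x)*sin(x)/4 - exp(-2*x)*cos(x)/2).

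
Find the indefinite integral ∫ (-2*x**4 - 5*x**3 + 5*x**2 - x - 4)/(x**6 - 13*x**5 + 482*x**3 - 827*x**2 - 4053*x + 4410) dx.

101441*log(x - 7)/14400 - 3502*log(x - 6)/495 + 7*log(x - 1)/4320 + 17*log(x + 3)/7200 + 499*log(x + 5)/19008 + 6283/(720*x - 5040) + C

Factor the denominator: (x - 7)**2*(x - 6)*(x - 1)*(x + 3)*(x + 5).
Partial-fraction decomposition: 499/(19008*(x + 5)) + 17/(7200*(x + 3)) + 7/(4320*(x - 1)) - 3502/(495*(x - 6)) + 101441/(14400*(x - 7)) - 6283/(720*(x - 7)**2).
Integrate each term; A/(x−a) gives A·log|x−a|; A/(x−a)² gives −A/(x−a).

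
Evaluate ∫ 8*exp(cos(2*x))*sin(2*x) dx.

-4*exp(cos(2*x)) + C

Let u = cos(2*x), so du = (-2*sin(2*x)) dx.
Rewriting, the integral becomes -4·∫ e^u du = -4·e^u.
Substituting back, u = cos(2*x).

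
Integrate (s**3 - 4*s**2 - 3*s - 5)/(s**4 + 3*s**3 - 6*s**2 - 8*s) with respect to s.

Factor the denominator: s*(s - 2)*(s + 1)*(s + 4).
Partial-fraction decomposition: 121/(72*(s + 4)) - 7/(9*(s + 1)) - 19/(36*(s - 2)) + 5/(8*s).
Integrate each term: A/(s−a) contributes A·log|s−a|.

5*log(s)/8 - 19*log(s - 2)/36 - 7*log(s + 1)/9 + 121*log(s + 4)/72 + C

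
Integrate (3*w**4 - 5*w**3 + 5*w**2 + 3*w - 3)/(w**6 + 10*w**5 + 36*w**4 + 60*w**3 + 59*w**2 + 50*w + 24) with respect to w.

7*log(w + 1)/12 - 99*log(w + 2)/10 + 411*log(w + 3)/20 - 1153*log(w + 4)/102 + 3*log(w**2 + 1)/85 + 37*atan(w)/170 + C

Factor the denominator: (w + 1)*(w + 2)*(w + 3)*(w + 4)*(w**2 + 1).
Partial-fraction decomposition: (12*w + 37)/(170*(w**2 + 1)) - 1153/(102*(w + 4)) + 411/(20*(w + 3)) - 99/(10*(w + 2)) + 7/(12*(w + 1)).
Integrate each term; A/(w−a) gives A·log|w−a|; the (Bw+D)/(w²+p²) term gives a log and an atan.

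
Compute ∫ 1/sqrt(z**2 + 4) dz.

log(z + sqrt(z**2 + 4)) + C

Substitute z = 2·tan(θ), so dz = 2·sec(θ)^2 dθ and the radical becomes sqrt(z**2 + 4) = 2·sec(θ) by the Pythagorean identity.
Integrate the resulting trig expression in θ, then back-substitute tan(θ) = z/2, sec(θ) = sqrt(z**2 + 4)/2 (absorbing any constant into C).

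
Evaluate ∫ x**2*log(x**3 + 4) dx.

x**3*log(x**3 + 4)/3 - x**3/3 + 4*log(x**3 + 4)/3 + C

Let u = x**3 + 4, so du = (3*x**2) dx.
The integral becomes (1/3)·∫ log(u) du; integrate by parts with u′=log(u), dv′=du.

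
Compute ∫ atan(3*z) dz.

Use integration by parts with u = arctan(3*z), dv = dz.
Then du = 3/(9*z**2 + 1) dz.

z*atan(3*z) - log(9*z**2 + 1)/6 + C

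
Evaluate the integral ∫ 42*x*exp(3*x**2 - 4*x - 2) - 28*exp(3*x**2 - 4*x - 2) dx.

7*exp(3*x**2 - 4*x - 2) + C

Let u = 3*x**2 - 4*x - 2, so du = (6*x - 4) dx.
Rewriting, the integral becomes 7·∫ e^u du = 7·e^u.
Substituting back, u = 3*x**2 - 4*x - 2.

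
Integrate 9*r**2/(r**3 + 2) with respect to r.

Let u = r**3 + 2, so du = (3*r**2) dr.
Rewriting, the integral becomes 3·∫ 1/u du = 3·log(u).
Substituting back, u = r**3 + 2.

3*log(r**3 + 2) + C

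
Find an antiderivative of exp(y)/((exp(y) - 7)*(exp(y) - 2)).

log(exp(y) - 7)/5 - log(exp(y) - 2)/5 + C

Let u = e^y, du = e^y dy.
The integral becomes ∫ du/((u-2)(u-7)); decompose into partial fractions.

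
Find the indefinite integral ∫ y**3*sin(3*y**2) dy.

Let u = y², du = 2y dy; rewrite as (1/2)∫ u^1·sin(3u) du.
Now integrate by parts 1 time.

-y**2*cos(3*y**2)/6 + sin(3*y**2)/18 + C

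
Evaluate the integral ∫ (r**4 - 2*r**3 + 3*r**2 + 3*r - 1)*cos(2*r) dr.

Use integration by parts with u = r**4 - 2*r**3 + 3*r**2 + 3*r - 1, dv = cos(2*r) dr, so v = sin(2*r)/2.
Apply parts 4 times (tabular method): alternate signs, differentiate u down to 0, integrate dv up.

r**4*sin(2*r)/2 - r**3*sin(2*r) + r**3*cos(2*r) - 3*r**2*cos(2*r)/2 + 3*r*sin(2*r) - sin(2*r)/2 + 3*cos(2*r)/2 + C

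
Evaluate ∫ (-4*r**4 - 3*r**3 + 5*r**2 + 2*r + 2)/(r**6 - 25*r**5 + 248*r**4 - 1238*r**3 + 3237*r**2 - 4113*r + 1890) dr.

-2593*log(r - 7)/48 + 5638*log(r - 6)/45 - 1369*log(r - 5)/16 + 2059*log(r - 3)/144 - log(r - 1)/240 - 22/(3*r - 9) + C

Factor the denominator: (r - 7)*(r - 6)*(r - 5)*(r - 3)**2*(r - 1).
Partial-fraction decomposition: -1/(240*(r - 1)) + 2059/(144*(r - 3)) + 22/(3*(r - 3)**2) - 1369/(16*(r - 5)) + 5638/(45*(r - 6)) - 2593/(48*(r - 7)).
Integrate each term; A/(r−a) gives A·log|r−a|; A/(r−a)² gives −A/(r−a).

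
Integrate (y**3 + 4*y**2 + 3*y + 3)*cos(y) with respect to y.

Use integration by parts with u = y**3 + 4*y**2 + 3*y + 3, dv = cos(y) dy, so v = sin(y).
Apply parts 3 times (tabular method): alternate signs, differentiate u down to 0, integrate dv up.

y**3*sin(y) + 4*y**2*sin(y) + 3*y**2*cos(y) - 3*y*sin(y) + 8*y*cos(y) - 5*sin(y) - 3*cos(y) + C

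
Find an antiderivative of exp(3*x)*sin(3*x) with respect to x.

exp(3*x)*sin(3*x)/6 - exp(3*x)*cos(3*x)/6 + C

Let I denote the integral. Integrate by parts with u = sin(3*x), dv = exp(3*x) dx, so v = exp(3*x)/3: I = exp(3*x)*sin(3*x)/3 − ∫ exp(3*x)*cos(3*x) dx.
Apply parts again with u = cos(3*x), dv = exp(3*x) dx: ∫ exp(3*x)*cos(3*x) dx = exp(3*x)*cos(3*x)/3 + I. Substituting back brings back I: I = exp(3*x)*sin(3*x)/3 - exp(3*x)*cos(3*x)/3 − I.
Solving for I: (1 + 1)·I equals the remaining terms, so I = (1/2)·(exp(3*x)*sin(3*x)/3 - exp(3*x)*cos(3*x)/3).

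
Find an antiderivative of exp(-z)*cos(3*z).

3*exp(-z)*sin(3*z)/10 - exp(-z)*cos(3*z)/10 + C

Let I denote the integral. Integrate by parts with u = cos(3*z), dv = exp(-z) dz, so v = -exp(-z): I = -exp(-z)*cos(3*z) − 3·∫ exp(-z)*sin(3*z) dz.
Apply parts again with u = sin(3*z), dv = exp(-z) dz: ∫ exp(-z)*sin(3*z) dz = -exp(-z)*sin(3*z) + 3·I. Substituting back brings back I: I = 3*exp(-z)*sin(3*z) - exp(-z)*cos(3*z) − 9·I.
Solving for I: (1 + 9)·I equals the remaining terms, so I = (1/10)·(3*exp(-z)*sin(3*z) - exp(-z)*cos(3*z)).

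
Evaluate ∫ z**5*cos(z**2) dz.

Let u = z², du = 2z dz; rewrite as (1/2)∫ u^2·cos(1u) du.
Now integrate by parts 2 times.

z**4*sin(z**2)/2 + z**2*cos(z**2) - sin(z**2) + C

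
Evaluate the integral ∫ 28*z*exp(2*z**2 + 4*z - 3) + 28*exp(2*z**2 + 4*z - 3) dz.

Let u = 2*z**2 + 4*z - 3, so du = (4*z + 4) dz.
Rewriting, the integral becomes 7·∫ e^u du = 7·e^u.
Substituting back, u = 2*z**2 + 4*z - 3.

7*exp(2*z**2 + 4*z - 3) + C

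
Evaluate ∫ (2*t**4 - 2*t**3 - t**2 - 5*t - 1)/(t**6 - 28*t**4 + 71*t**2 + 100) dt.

Factor the denominator: (t - 5)*(t - 2)*(t + 2)*(t + 5)*(t**2 + 1).
Partial-fraction decomposition: -(3*t - 2)/(130*(t**2 + 1)) - 1499/(5460*(t + 5)) + 53/(420*(t + 2)) - 1/(420*(t - 2)) + 73/(420*(t - 5)).
Integrate each term; A/(t−a) gives A·log|t−a|; the (Bt+D)/(t²+p²) term gives a log and an atan.

73*log(t - 5)/420 - log(t - 2)/420 + 53*log(t + 2)/420 - 1499*log(t + 5)/5460 - 3*log(t**2 + 1)/260 + atan(t)/65 + C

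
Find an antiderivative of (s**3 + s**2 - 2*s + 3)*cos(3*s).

s**3*sin(3*s)/3 + s**2*sin(3*s)/3 + s**2*cos(3*s)/3 - 8*s*sin(3*s)/9 + 2*s*cos(3*s)/9 + 25*sin(3*s)/27 - 8*cos(3*s)/27 + C

Use integration by parts with u = s**3 + s**2 - 2*s + 3, dv = cos(3*s) ds, so v = sin(3*s)/3.
Apply parts 3 times (tabular method): alternate signs, differentiate u down to 0, integrate dv up.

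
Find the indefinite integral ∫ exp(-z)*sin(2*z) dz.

Let I denote the integral. Integrate by parts with u = sin(2*z), dv = exp(-z) dz, so v = -exp(-z): I = -exp(-z)*sin(2*z) + 2·∫ exp(-z)*cos(2*z) dz.
Apply parts again with u = cos(2*z), dv = exp(-z) dz: ∫ exp(-z)*cos(2*z) dz = -exp(-z)*cos(2*z) − 2·I. Substituting back brings back I: I = -exp(-z)*sin(2*z) - 2*exp(-z)*cos(2*z) − 4·I.
Solving for I: (1 + 4)·I equals the remaining terms, so I = (1/5)·(-exp(-z)*sin(2*z) - 2*exp(-z)*cos(2*z)).

-exp(-z)*sin(2*z)/5 - 2*exp(-z)*cos(2*z)/5 + C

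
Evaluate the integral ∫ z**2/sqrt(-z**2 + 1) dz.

-z*sqrt(-z**2 + 1)/2 + asin(z)/2 + C

Substitute z = sin(θ), so dz = cos(θ) dθ and the radical becomes sqrt(-z**2 + 1) = cos(θ) by the Pythagorean identity.
Integrate the resulting trig expression in θ, then back-substitute θ = asin(z), sin(θ) = z, cos(θ) = sqrt(-z**2 + 1) (absorbing any constant into C).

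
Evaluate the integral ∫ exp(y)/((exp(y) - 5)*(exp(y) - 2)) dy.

Let u = e^y, du = e^y dy.
The integral becomes ∫ du/((u-5)(u-2)); decompose into partial fractions.

log(exp(y) - 5)/3 - log(exp(y) - 2)/3 + C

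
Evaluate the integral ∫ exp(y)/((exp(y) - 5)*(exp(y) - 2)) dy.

log(exp(y) - 5)/3 - log(exp(y) - 2)/3 + C

Let u = e^y, du = e^y dy.
The integral becomes ∫ du/((u-5)(u-2)); decompose into partial fractions.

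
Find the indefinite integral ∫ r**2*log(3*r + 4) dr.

Use integration by parts with u = log(3*r + 4), dv = r**2 dr.
Then du = 3/(3*r + 4) dr and v = r**3/3.

r**3*log(3*r + 4)/3 - r**3/9 + 2*r**2/9 - 16*r/27 + 64*log(3*r + 4)/81 + C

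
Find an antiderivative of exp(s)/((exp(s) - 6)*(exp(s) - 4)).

log(exp(s) - 6)/2 - log(exp(s) - 4)/2 + C

Let u = e^s, du = e^s ds.
The integral becomes ∫ du/((u-6)(u-4)); decompose into partial fractions.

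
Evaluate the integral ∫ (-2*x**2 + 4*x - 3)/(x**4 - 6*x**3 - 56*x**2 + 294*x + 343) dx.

-541*log(x - 7)/6272 - 3*log(x + 1)/128 + 43*log(x + 7)/392 + 73/(112*x - 784) + C

Factor the denominator: (x - 7)**2*(x + 1)*(x + 7).
Partial-fraction decomposition: 43/(392*(x + 7)) - 3/(128*(x + 1)) - 541/(6272*(x - 7)) - 73/(112*(x - 7)**2).
Integrate each term; A/(x−a) gives A·log|x−a|; A/(x−a)² gives −A/(x−a).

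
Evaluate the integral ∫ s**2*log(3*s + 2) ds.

s**3*log(3*s + 2)/3 - s**3/9 + s**2/9 - 4*s/27 + 8*log(3*s + 2)/81 + C

Use integration by parts with u = log(3*s + 2), dv = s**2 ds.
Then du = 3/(3*s + 2) ds and v = s**3/3.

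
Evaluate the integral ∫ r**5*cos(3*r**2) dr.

Let u = r², du = 2r dr; rewrite as (1/2)∫ u^2·cos(3u) du.
Now integrate by parts 2 times.

r**4*sin(3*r**2)/6 + r**2*cos(3*r**2)/9 - sin(3*r**2)/27 + C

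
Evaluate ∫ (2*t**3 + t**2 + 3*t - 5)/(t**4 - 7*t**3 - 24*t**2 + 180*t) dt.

-log(t)/36 + 7069*log(t - 6)/4356 + 49*log(t + 5)/121 - 481/(66*t - 396) + C

Factor the denominator: t*(t - 6)**2*(t + 5).
Partial-fraction decomposition: 49/(121*(t + 5)) + 7069/(4356*(t - 6)) + 481/(66*(t - 6)**2) - 1/(36*t).
Integrate each term; A/(t−a) gives A·log|t−a|; A/(t−a)² gives −A/(t−a).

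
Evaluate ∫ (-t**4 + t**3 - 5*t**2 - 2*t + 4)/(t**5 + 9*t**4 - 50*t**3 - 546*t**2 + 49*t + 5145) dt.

Factor the denominator: (t - 7)*(t - 3)*(t + 5)*(t + 7)**2.
Partial-fraction decomposition: 28547/(19600*(t + 7)) + 2971/(280*(t + 7)**2) - 287/(128*(t + 5)) + 101/(3200*(t - 3)) - 771/(3136*(t - 7)).
Integrate each term; A/(t−a) gives A·log|t−a|; A/(t−a)² gives −A/(t−a).

-771*log(t - 7)/3136 + 101*log(t - 3)/3200 - 287*log(t + 5)/128 + 28547*log(t + 7)/19600 - 2971/(280*t + 1960) + C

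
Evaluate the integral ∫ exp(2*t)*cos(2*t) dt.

exp(2*t)*sin(2*t)/4 + exp(2*t)*cos(2*t)/4 + C

Let I denote the integral. Integrate by parts with u = cos(2*t), dv = exp(2*t) dt, so v = exp(2*t)/2: I = exp(2*t)*cos(2*t)/2 + ∫ exp(2*t)*sin(2*t) dt.
Apply parts again with u = sin(2*t), dv = exp(2*t) dt: ∫ exp(2*t)*sin(2*t) dt = exp(2*t)*sin(2*t)/2 − I. Substituting back brings back I: I = exp(2*t)*sin(2*t)/2 + exp(2*t)*cos(2*t)/2 − I.
Solving for I: (1 + 1)·I equals the remaining terms, so I = (1/2)·(exp(2*t)*sin(2*t)/2 + exp(2*t)*cos(2*t)/2).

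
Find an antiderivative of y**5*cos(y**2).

y**4*sin(y**2)/2 + y**2*cos(y**2) - sin(y**2) + C

Let u = y², du = 2y dy; rewrite as (1/2)∫ u^2·cos(1u) du.
Now integrate by parts 2 times.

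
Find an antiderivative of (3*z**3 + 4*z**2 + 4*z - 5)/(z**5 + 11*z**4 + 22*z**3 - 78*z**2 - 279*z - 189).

Factor the denominator: (z - 3)*(z + 1)*(z + 3)**2*(z + 7).
Partial-fraction decomposition: -433/(480*(z + 7)) + 211/(288*(z + 3)) - 31/(24*(z + 3)**2) + 1/(12*(z + 1)) + 31/(360*(z - 3)).
Integrate each term; A/(z−a) gives A·log|z−a|; A/(z−a)² gives −A/(z−a).

31*log(z - 3)/360 + log(z + 1)/12 + 211*log(z + 3)/288 - 433*log(z + 7)/480 + 31/(24*z + 72) + C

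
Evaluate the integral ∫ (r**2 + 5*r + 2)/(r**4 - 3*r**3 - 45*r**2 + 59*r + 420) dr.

Factor the denominator: (r - 7)*(r - 4)*(r + 3)*(r + 5).
Partial-fraction decomposition: -1/(108*(r + 5)) - 1/(35*(r + 3)) - 38/(189*(r - 4)) + 43/(180*(r - 7)).
Integrate each term: A/(r−a) contributes A·log|r−a|.

43*log(r - 7)/180 - 38*log(r - 4)/189 - log(r + 3)/35 - log(r + 5)/108 + C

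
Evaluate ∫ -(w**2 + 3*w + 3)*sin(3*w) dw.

w**2*cos(3*w)/3 - 2*w*sin(3*w)/9 + w*cos(3*w) - sin(3*w)/3 + 25*cos(3*w)/27 + C

Use integration by parts with u = w**2 + 3*w + 3, dv = -sin(3*w) dw, so v = cos(3*w)/3.
Apply parts 2 times (tabular method): alternate signs, differentiate u down to 0, integrate dv up.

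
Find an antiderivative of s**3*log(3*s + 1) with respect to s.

s**4*log(3*s + 1)/4 - s**4/16 + s**3/36 - s**2/72 + s/108 - log(3*s + 1)/324 + C

Use integration by parts with u = log(3*s + 1), dv = s**3 ds.
Then du = 3/(3*s + 1) ds and v = s**4/4.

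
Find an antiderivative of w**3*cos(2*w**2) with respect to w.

w**2*sin(2*w**2)/4 + cos(2*w**2)/8 + C

Let u = w², du = 2w dw; rewrite as (1/2)∫ u^1·cos(2u) du.
Now integrate by parts 1 time.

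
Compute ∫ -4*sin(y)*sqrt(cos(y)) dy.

8*cos(y)**(3/2)/3 + C

Let u = cos(y), so du = (-sin(y)) dy.
Rewriting, the integral becomes 4·∫ √u du = 4·(2/3)u^(3/2).
Substituting back, u = cos(y).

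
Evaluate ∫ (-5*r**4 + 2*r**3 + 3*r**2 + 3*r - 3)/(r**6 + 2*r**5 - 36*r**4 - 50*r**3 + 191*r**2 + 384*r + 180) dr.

Factor the denominator: (r - 5)*(r - 3)*(r + 1)**2*(r + 2)*(r + 6).
Partial-fraction decomposition: 91/(132*(r + 6)) - 93/(140*(r + 2)) + 37/(144*(r + 1)) - 1/(12*(r + 1)**2) + 53/(240*(r - 3)) - 697/(1386*(r - 5)).
Integrate each term; A/(r−a) gives A·log|r−a|; A/(r−a)² gives −A/(r−a).

-697*log(r - 5)/1386 + 53*log(r - 3)/240 + 37*log(r + 1)/144 - 93*log(r + 2)/140 + 91*log(r + 6)/132 + 1/(12*r + 12) + C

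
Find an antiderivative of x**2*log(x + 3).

Use integration by parts with u = log(x + 3), dv = x**2 dx.
Then du = 1/(x + 3) dx and v = x**3/3.

x**3*log(x + 3)/3 - x**3/9 + x**2/2 - 3*x + 9*log(x + 3) + C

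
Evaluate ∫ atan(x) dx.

x*atan(x) - log(x**2 + 1)/2 + C

Use integration by parts with u = arctan(x), dv = dx.
Then du = 1/(x**2 + 1) dx.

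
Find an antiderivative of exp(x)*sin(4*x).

exp(x)*sin(4*x)/17 - 4*exp(x)*cos(4*x)/17 + C

Let I denote the integral. Integrate by parts with u = sin(4*x), dv = exp(x) dx, so v = exp(x): I = exp(x)*sin(4*x) − 4·∫ exp(x)*cos(4*x) dx.
Apply parts again with u = cos(4*x), dv = exp(x) dx: ∫ exp(x)*cos(4*x) dx = exp(x)*cos(4*x) + 4·I. Substituting back brings back I: I = exp(x)*sin(4*x) - 4*exp(x)*cos(4*x) − 16·I.
Solving for I: (1 + 16)·I equals the remaining terms, so I = (1/17)·(exp(x)*sin(4*x) - 4*exp(x)*cos(4*x)).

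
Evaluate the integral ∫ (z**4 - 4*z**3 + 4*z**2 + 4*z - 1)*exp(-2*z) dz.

Use integration by parts with u = z**4 - 4*z**3 + 4*z**2 + 4*z - 1, dv = exp(-2*z) dz, so v = -exp(-2*z)/2.
Apply parts 4 times (tabular method): alternate signs, differentiate u down to 0, integrate dv up.

(-2*z**4 + 4*z**3 - 2*z**2 - 10*z - 3)*exp(-2*z)/4 + C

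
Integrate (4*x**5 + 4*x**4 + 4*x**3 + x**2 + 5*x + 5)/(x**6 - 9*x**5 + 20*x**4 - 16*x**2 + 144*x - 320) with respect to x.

5185*log(x - 5)/203 - 5417*log(x - 4)/240 + 81*log(x - 2)/64 + 97*log(x + 2)/1344 - 1433*log(x**2 + 4)/9280 + 217*atan(x/2)/2320 + C

Factor the denominator: (x - 5)*(x - 4)*(x - 2)*(x + 2)*(x**2 + 4).
Partial-fraction decomposition: -(1433*x - 868)/(4640*(x**2 + 4)) + 97/(1344*(x + 2)) + 81/(64*(x - 2)) - 5417/(240*(x - 4)) + 5185/(203*(x - 5)).
Integrate each term; A/(x−a) gives A·log|x−a|; the (Bx+D)/(x²+p²) term gives a log and an atan.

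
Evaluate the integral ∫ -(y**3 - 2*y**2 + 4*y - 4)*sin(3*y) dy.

y**3*cos(3*y)/3 - y**2*sin(3*y)/3 - 2*y**2*cos(3*y)/3 + 4*y*sin(3*y)/9 + 10*y*cos(3*y)/9 - 10*sin(3*y)/27 - 32*cos(3*y)/27 + C

Use integration by parts with u = y**3 - 2*y**2 + 4*y - 4, dv = -sin(3*y) dy, so v = cos(3*y)/3.
Apply parts 3 times (tabular method): alternate signs, differentiate u down to 0, integrate dv up.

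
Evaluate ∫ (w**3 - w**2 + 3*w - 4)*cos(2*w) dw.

w**3*sin(2*w)/2 - w**2*sin(2*w)/2 + 3*w**2*cos(2*w)/4 + 3*w*sin(2*w)/4 - w*cos(2*w)/2 - 7*sin(2*w)/4 + 3*cos(2*w)/8 + C

Use integration by parts with u = w**3 - w**2 + 3*w - 4, dv = cos(2*w) dw, so v = sin(2*w)/2.
Apply parts 3 times (tabular method): alternate signs, differentiate u down to 0, integrate dv up.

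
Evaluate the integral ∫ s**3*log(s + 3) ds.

Use integration by parts with u = log(s + 3), dv = s**3 ds.
Then du = 1/(s + 3) ds and v = s**4/4.

s**4*log(s + 3)/4 - s**4/16 + s**3/4 - 9*s**2/8 + 27*s/4 - 81*log(s + 3)/4 + C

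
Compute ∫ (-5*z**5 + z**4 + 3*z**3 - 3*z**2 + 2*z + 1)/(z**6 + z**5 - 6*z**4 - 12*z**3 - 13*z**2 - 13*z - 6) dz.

Factor the denominator: (z - 3)*(z + 1)**2*(z + 2)*(z**2 + 1).
Partial-fraction decomposition: (29*z + 47)/(100*(z**2 + 1)) - 137/(25*(z + 2)) + 49/(32*(z + 1)) + 1/(8*(z + 1)**2) - 1073/(800*(z - 3)).
Integrate each term; A/(z−a) gives A·log|z−a|; the (Bz+D)/(z²+p²) term gives a log and an atan.

-1073*log(z - 3)/800 + 49*log(z + 1)/32 - 137*log(z + 2)/25 + 29*log(z**2 + 1)/200 + 47*atan(z)/100 - 1/(8*z + 8) + C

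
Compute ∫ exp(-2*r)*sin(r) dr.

-2*exp(-2*r)*sin(r)/5 - exp(-2*r)*cos(r)/5 + C

Let I denote the integral. Integrate by parts with u = sin(r), dv = exp(-2*r) dr, so v = -exp(-2*r)/2: I = -exp(-2*r)*sin(r)/2 + (1/2)·∫ exp(-2*r)*cos(r) dr.
Apply parts again with u = cos(r), dv = exp(-2*r) dr: ∫ exp(-2*r)*cos(r) dr = -exp(-2*r)*cos(r)/2 − (1/2)·I. Substituting back brings back I: I = -exp(-2*r)*sin(r)/2 - exp(-2*r)*cos(r)/4 − (1/4)·I.
Solving for I: (1 + 1/4)·I equals the remaining terms, so I = (4/5)·(-exp(-2*r)*sin(r)/2 - exp(-2*r)*cos(r)/4).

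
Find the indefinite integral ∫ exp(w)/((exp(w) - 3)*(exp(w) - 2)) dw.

log(exp(w) - 3) - log(exp(w) - 2) + C

Let u = e^w, du = e^w dw.
The integral becomes ∫ du/((u-2)(u-3)); decompose into partial fractions.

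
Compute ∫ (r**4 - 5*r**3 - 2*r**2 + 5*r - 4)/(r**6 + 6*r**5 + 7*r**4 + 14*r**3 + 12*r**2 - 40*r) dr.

log(r)/10 - log(r - 1)/18 + 17*log(r + 2)/72 - 1171*log(r + 5)/2610 + 39*log(r**2 + 4)/464 - 83*atan(r/2)/232 + C

Factor the denominator: r*(r - 1)*(r + 2)*(r + 5)*(r**2 + 4).
Partial-fraction decomposition: (39*r - 166)/(232*(r**2 + 4)) - 1171/(2610*(r + 5)) + 17/(72*(r + 2)) - 1/(18*(r - 1)) + 1/(10*r).
Integrate each term; A/(r−a) gives A·log|r−a|; the (Br+D)/(r²+p²) term gives a log and an atan.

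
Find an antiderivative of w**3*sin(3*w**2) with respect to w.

Let u = w², du = 2w dw; rewrite as (1/2)∫ u^1·sin(3u) du.
Now integrate by parts 1 time.

-w**2*cos(3*w**2)/6 + sin(3*w**2)/18 + C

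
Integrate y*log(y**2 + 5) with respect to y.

y**2*log(y**2 + 5)/2 - y**2/2 + 5*log(y**2 + 5)/2 + C

Let u = y**2 + 5, so du = (2*y) dy.
The integral becomes (1/2)·∫ log(u) du; integrate by parts with u′=log(u), dv′=du.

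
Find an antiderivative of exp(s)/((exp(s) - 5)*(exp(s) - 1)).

Let u = e^s, du = e^s ds.
The integral becomes ∫ du/((u-1)(u-5)); decompose into partial fractions.

log(exp(s) - 5)/4 - log(exp(s) - 1)/4 + C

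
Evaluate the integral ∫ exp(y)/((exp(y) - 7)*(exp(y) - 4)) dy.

log(exp(y) - 7)/3 - log(exp(y) - 4)/3 + C

Let u = e^y, du = e^y dy.
The integral becomes ∫ du/((u-7)(u-4)); decompose into partial fractions.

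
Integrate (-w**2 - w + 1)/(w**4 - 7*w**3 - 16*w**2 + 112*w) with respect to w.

log(w)/112 - 5*log(w - 7)/21 + 19*log(w - 4)/96 + log(w + 4)/32 + C

Factor the denominator: w*(w - 7)*(w - 4)*(w + 4).
Partial-fraction decomposition: 1/(32*(w + 4)) + 19/(96*(w - 4)) - 5/(21*(w - 7)) + 1/(112*w).
Integrate each term: A/(w−a) contributes A·log|w−a|.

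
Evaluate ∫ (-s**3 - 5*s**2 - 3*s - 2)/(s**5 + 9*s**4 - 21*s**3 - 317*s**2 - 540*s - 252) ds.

Factor the denominator: (s - 6)*(s + 1)**2*(s + 6)*(s + 7).
Partial-fraction decomposition: 1/(4*(s + 7)) - 13/(75*(s + 6)) - 109/(4900*(s + 1)) + 1/(70*(s + 1)**2) - 8/(147*(s - 6)).
Integrate each term; A/(s−a) gives A·log|s−a|; A/(s−a)² gives −A/(s−a).

-8*log(s - 6)/147 - 109*log(s + 1)/4900 - 13*log(s + 6)/75 + log(s + 7)/4 - 1/(70*s + 70) + C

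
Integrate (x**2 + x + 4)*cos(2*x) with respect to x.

Use integration by parts with u = x**2 + x + 4, dv = cos(2*x) dx, so v = sin(2*x)/2.
Apply parts 2 times (tabular method): alternate signs, differentiate u down to 0, integrate dv up.

x**2*sin(2*x)/2 + x*sin(2*x)/2 + x*cos(2*x)/2 + 7*sin(2*x)/4 + cos(2*x)/4 + C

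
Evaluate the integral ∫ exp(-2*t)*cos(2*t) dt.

Let I denote the integral. Integrate by parts with u = cos(2*t), dv = exp(-2*t) dt, so v = -exp(-2*t)/2: I = -exp(-2*t)*cos(2*t)/2 − ∫ exp(-2*t)*sin(2*t) dt.
Apply parts again with u = sin(2*t), dv = exp(-2*t) dt: ∫ exp(-2*t)*sin(2*t) dt = -exp(-2*t)*sin(2*t)/2 + I. Substituting back brings back I: I = exp(-2*t)*sin(2*t)/2 - exp(-2*t)*cos(2*t)/2 − I.
Solving for I: (1 + 1)·I equals the remaining terms, so I = (1/2)·(exp(-2*t)*sin(2*t)/2 - exp(-2*t)*cos(2*t)/2).

exp(-2*t)*sin(2*t)/4 - exp(-2*t)*cos(2*t)/4 + C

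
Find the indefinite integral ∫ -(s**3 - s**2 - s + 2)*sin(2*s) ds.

s**3*cos(2*s)/2 - 3*s**2*sin(2*s)/4 - s**2*cos(2*s)/2 + s*sin(2*s)/2 - 5*s*cos(2*s)/4 + 5*sin(2*s)/8 + 5*cos(2*s)/4 + C

Use integration by parts with u = s**3 - s**2 - s + 2, dv = -sin(2*s) ds, so v = cos(2*s)/2.
Apply parts 3 times (tabular method): alternate signs, differentiate u down to 0, integrate dv up.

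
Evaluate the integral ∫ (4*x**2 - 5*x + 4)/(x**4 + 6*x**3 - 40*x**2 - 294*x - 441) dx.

Factor the denominator: (x - 7)*(x + 3)**2*(x + 7).
Partial-fraction decomposition: -235/(224*(x + 7)) + 149/(160*(x + 3)) - 11/(8*(x + 3)**2) + 33/(280*(x - 7)).
Integrate each term; A/(x−a) gives A·log|x−a|; A/(x−a)² gives −A/(x−a).

33*log(x - 7)/280 + 149*log(x + 3)/160 - 235*log(x + 7)/224 + 11/(8*x + 24) + C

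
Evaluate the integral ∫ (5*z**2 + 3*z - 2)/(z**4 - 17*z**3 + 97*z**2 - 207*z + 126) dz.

11*log(z - 7) - 196*log(z - 6)/15 + 13*log(z - 3)/6 - log(z - 1)/10 + C

Factor the denominator: (z - 7)*(z - 6)*(z - 3)*(z - 1).
Partial-fraction decomposition: -1/(10*(z - 1)) + 13/(6*(z - 3)) - 196/(15*(z - 6)) + 11/(z - 7).
Integrate each term: A/(z−a) contributes A·log|z−a|.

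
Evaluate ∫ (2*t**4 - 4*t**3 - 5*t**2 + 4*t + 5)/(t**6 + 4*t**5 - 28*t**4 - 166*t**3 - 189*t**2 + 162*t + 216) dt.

Factor the denominator: (t - 6)*(t - 1)*(t + 1)*(t + 3)**2*(t + 4).
Partial-fraction decomposition: -677/(150*(t + 4)) + 5765/(1296*(t + 3)) - 109/(36*(t + 3)**2) + 1/(84*(t + 1)) - 1/(400*(t - 1)) + 1577/(28350*(t - 6)).
Integrate each term; A/(t−a) gives A·log|t−a|; A/(t−a)² gives −A/(t−a).

1577*log(t - 6)/28350 - log(t - 1)/400 + log(t + 1)/84 + 5765*log(t + 3)/1296 - 677*log(t + 4)/150 + 109/(36*t + 108) + C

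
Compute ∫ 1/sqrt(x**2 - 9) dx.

log(x + sqrt(x**2 - 9)) + C

Substitute x = 3·sec(θ), so dx = 3·sec(θ)*tan(θ) dθ and the radical becomes sqrt(x**2 - 9) = 3·tan(θ) by the Pythagorean identity.
Integrate the resulting trig expression in θ, then back-substitute sec(θ) = x/3, tan(θ) = sqrt(x**2 - 9)/3 (absorbing any constant into C).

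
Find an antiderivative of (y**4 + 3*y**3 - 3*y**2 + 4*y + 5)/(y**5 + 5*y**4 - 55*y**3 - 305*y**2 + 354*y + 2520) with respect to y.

829*log(y - 7)/1716 - 19*log(y - 3)/252 + 5*log(y + 4)/154 - 5*log(y + 5)/3 + 521*log(y + 6)/234 + C

Factor the denominator: (y - 7)*(y - 3)*(y + 4)*(y + 5)*(y + 6).
Partial-fraction decomposition: 521/(234*(y + 6)) - 5/(3*(y + 5)) + 5/(154*(y + 4)) - 19/(252*(y - 3)) + 829/(1716*(y - 7)).
Integrate each term: A/(y−a) contributes A·log|y−a|.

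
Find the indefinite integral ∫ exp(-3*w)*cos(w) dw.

Let I denote the integral. Integrate by parts with u = cos(w), dv = exp(-3*w) dw, so v = -exp(-3*w)/3: I = -exp(-3*w)*cos(w)/3 − (1/3)·∫ exp(-3*w)*sin(w) dw.
Apply parts again with u = sin(w), dv = exp(-3*w) dw: ∫ exp(-3*w)*sin(w) dw = -exp(-3*w)*sin(w)/3 + (1/3)·I. Substituting back brings back I: I = exp(-3*w)*sin(w)/9 - exp(-3*w)*cos(w)/3 − (1/9)·I.
Solving for I: (1 + 1/9)·I equals the remaining terms, so I = (9/10)·(exp(-3*w)*sin(w)/9 - exp(-3*w)*cos(w)/3).

exp(-3*w)*sin(w)/10 - 3*exp(-3*w)*cos(w)/10 + C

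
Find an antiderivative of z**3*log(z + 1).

z**4*log(z + 1)/4 - z**4/16 + z**3/12 - z**2/8 + z/4 - log(z + 1)/4 + C

Use integration by parts with u = log(z + 1), dv = z**3 dz.
Then du = 1/(z + 1) dz and v = z**4/4.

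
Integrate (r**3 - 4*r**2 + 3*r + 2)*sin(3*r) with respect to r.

-r**3*cos(3*r)/3 + r**2*sin(3*r)/3 + 4*r**2*cos(3*r)/3 - 8*r*sin(3*r)/9 - 7*r*cos(3*r)/9 + 7*sin(3*r)/27 - 26*cos(3*r)/27 + C

Use integration by parts with u = r**3 - 4*r**2 + 3*r + 2, dv = sin(3*r) dr, so v = -cos(3*r)/3.
Apply parts 3 times (tabular method): alternate signs, differentiate u down to 0, integrate dv up.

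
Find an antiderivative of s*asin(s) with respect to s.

Use integration by parts with u = arcsin(s), dv = s ds.
Then du = 1/sqrt(-s**2 + 1) ds.

s**2*asin(s)/2 + s*sqrt(-s**2 + 1)/4 - asin(s)/4 + C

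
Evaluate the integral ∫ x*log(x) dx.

x**2*log(x)/2 - x**2/4 + C

Use integration by parts with u = log(x), dv = x dx.
Then du = 1/x dx and v = x**2/2.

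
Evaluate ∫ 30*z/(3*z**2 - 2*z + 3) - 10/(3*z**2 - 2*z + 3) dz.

5*log(3*z**2 - 2*z + 3) + C

Let u = 3*z**2 - 2*z + 3, so du = (6*z - 2) dz.
Rewriting, the integral becomes 5·∫ 1/u du = 5·log(u).
Substituting back, u = 3*z**2 - 2*z + 3.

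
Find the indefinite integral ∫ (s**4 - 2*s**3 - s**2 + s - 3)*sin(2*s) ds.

-s**4*cos(2*s)/2 + s**3*sin(2*s) + s**3*cos(2*s) - 3*s**2*sin(2*s)/2 + 2*s**2*cos(2*s) - 2*s*sin(2*s) - 2*s*cos(2*s) + sin(2*s) + cos(2*s)/2 + C

Use integration by parts with u = s**4 - 2*s**3 - s**2 + s - 3, dv = sin(2*s) ds, so v = -cos(2*s)/2.
Apply parts 4 times (tabular method): alternate signs, differentiate u down to 0, integrate dv up.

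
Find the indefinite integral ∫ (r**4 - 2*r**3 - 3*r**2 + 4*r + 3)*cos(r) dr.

r**4*sin(r) - 2*r**3*sin(r) + 4*r**3*cos(r) - 15*r**2*sin(r) - 6*r**2*cos(r) + 16*r*sin(r) - 30*r*cos(r) + 33*sin(r) + 16*cos(r) + C

Use integration by parts with u = r**4 - 2*r**3 - 3*r**2 + 4*r + 3, dv = cos(r) dr, so v = sin(r).
Apply parts 4 times (tabular method): alternate signs, differentiate u down to 0, integrate dv up.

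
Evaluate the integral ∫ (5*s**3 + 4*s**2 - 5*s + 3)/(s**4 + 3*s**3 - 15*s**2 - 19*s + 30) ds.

159*log(s - 3)/80 - 7*log(s - 1)/36 - 11*log(s + 2)/45 + 497*log(s + 5)/144 + C

Factor the denominator: (s - 3)*(s - 1)*(s + 2)*(s + 5).
Partial-fraction decomposition: 497/(144*(s + 5)) - 11/(45*(s + 2)) - 7/(36*(s - 1)) + 159/(80*(s - 3)).
Integrate each term: A/(s−a) contributes A·log|s−a|.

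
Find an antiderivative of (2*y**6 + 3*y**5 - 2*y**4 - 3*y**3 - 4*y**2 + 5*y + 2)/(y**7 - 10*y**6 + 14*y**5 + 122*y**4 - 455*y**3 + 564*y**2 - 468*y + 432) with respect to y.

14161*log(y - 6)/1665 - 661*log(y - 3)/126 - 41*log(y - 2)/30 + 337*log(y + 4)/3570 + 83*log(y**2 + 1)/12580 - 47*atan(y)/3145 + 55/(6*y - 18) + C

Factor the denominator: (y - 6)*(y - 3)**2*(y - 2)*(y + 4)*(y**2 + 1).
Partial-fraction decomposition: (83*y - 94)/(6290*(y**2 + 1)) + 337/(3570*(y + 4)) - 41/(30*(y - 2)) - 661/(126*(y - 3)) - 55/(6*(y - 3)**2) + 14161/(1665*(y - 6)).
Integrate each term; A/(y−a) gives A·log|y−a|; the (By+D)/(y²+p²) term gives a log and an atan.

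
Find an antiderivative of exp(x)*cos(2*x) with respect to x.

2*exp(x)*sin(2*x)/5 + exp(x)*cos(2*x)/5 + C

Let I denote the integral. Integrate by parts with u = cos(2*x), dv = exp(x) dx, so v = exp(x): I = exp(x)*cos(2*x) + 2·∫ exp(x)*sin(2*x) dx.
Apply parts again with u = sin(2*x), dv = exp(x) dx: ∫ exp(x)*sin(2*x) dx = exp(x)*sin(2*x) − 2·I. Substituting back brings back I: I = 2*exp(x)*sin(2*x) + exp(x)*cos(2*x) − 4·I.
Solving for I: (1 + 4)·I equals the remaining terms, so I = (1/5)·(2*exp(x)*sin(2*x) + exp(x)*cos(2*x)).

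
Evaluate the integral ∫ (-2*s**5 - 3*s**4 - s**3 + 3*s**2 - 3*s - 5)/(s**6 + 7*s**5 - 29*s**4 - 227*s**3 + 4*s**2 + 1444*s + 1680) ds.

-8195*log(s - 5)/10584 + 743*log(s - 3)/3500 - 1459*log(s + 2)/4900 + 1399*log(s + 4)/756 - 26917*log(s + 7)/9000 - 37/(350*s + 700) + C

Factor the denominator: (s - 5)*(s - 3)*(s + 2)**2*(s + 4)*(s + 7).
Partial-fraction decomposition: -26917/(9000*(s + 7)) + 1399/(756*(s + 4)) - 1459/(4900*(s + 2)) + 37/(350*(s + 2)**2) + 743/(3500*(s - 3)) - 8195/(10584*(s - 5)).
Integrate each term; A/(s−a) gives A·log|s−a|; A/(s−a)² gives −A/(s−a).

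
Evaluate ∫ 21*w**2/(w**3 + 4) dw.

7*log(w**3 + 4) + C

Let u = w**3 + 4, so du = (3*w**2) dw.
Rewriting, the integral becomes 7·∫ 1/u du = 7·log(u).
Substituting back, u = w**3 + 4.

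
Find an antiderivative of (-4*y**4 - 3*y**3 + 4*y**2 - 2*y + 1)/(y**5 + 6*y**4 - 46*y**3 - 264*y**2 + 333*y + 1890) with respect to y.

Factor the denominator: (y - 6)*(y - 3)*(y + 3)*(y + 5)*(y + 7).
Partial-fraction decomposition: -2091/(260*(y + 7)) + 1007/(176*(y + 5)) - 25/(54*(y + 3)) + 187/(720*(y - 3)) - 5699/(3861*(y - 6)).
Integrate each term: A/(y−a) contributes A·log|y−a|.

-5699*log(y - 6)/3861 + 187*log(y - 3)/720 - 25*log(y + 3)/54 + 1007*log(y + 5)/176 - 2091*log(y + 7)/260 + C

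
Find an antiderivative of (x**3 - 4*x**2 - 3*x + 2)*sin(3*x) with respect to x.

Use integration by parts with u = x**3 - 4*x**2 - 3*x + 2, dv = sin(3*x) dx, so v = -cos(3*x)/3.
Apply parts 3 times (tabular method): alternate signs, differentiate u down to 0, integrate dv up.

-x**3*cos(3*x)/3 + x**2*sin(3*x)/3 + 4*x**2*cos(3*x)/3 - 8*x*sin(3*x)/9 + 11*x*cos(3*x)/9 - 11*sin(3*x)/27 - 26*cos(3*x)/27 + C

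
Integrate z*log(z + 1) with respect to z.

z**2*log(z + 1)/2 - z**2/4 + z/2 - log(z + 1)/2 + C

Use integration by parts with u = log(z + 1), dv = z dz.
Then du = 1/(z + 1) dz and v = z**2/2.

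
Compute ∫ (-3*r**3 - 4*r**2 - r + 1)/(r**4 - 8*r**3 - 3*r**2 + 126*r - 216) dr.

-797*log(r - 6)/90 + 386*log(r - 3)/63 - 19*log(r + 4)/70 - 17/(3*r - 9) + C

Factor the denominator: (r - 6)*(r - 3)**2*(r + 4).
Partial-fraction decomposition: -19/(70*(r + 4)) + 386/(63*(r - 3)) + 17/(3*(r - 3)**2) - 797/(90*(r - 6)).
Integrate each term; A/(r−a) gives A·log|r−a|; A/(r−a)² gives −A/(r−a).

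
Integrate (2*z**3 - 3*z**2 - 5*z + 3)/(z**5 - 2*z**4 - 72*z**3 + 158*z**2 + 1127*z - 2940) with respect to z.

Factor the denominator: (z - 7)*(z - 4)*(z - 3)*(z + 5)*(z + 7).
Partial-fraction decomposition: -159/(616*(z + 7)) + 11/(64*(z + 5)) + 3/(64*(z - 3)) - 7/(33*(z - 4)) + 169/(672*(z - 7)).
Integrate each term: A/(z−a) contributes A·log|z−a|.

169*log(z - 7)/672 - 7*log(z - 4)/33 + 3*log(z - 3)/64 + 11*log(z + 5)/64 - 159*log(z + 7)/616 + C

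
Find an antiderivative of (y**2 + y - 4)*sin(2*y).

Use integration by parts with u = y**2 + y - 4, dv = sin(2*y) dy, so v = -cos(2*y)/2.
Apply parts 2 times (tabular method): alternate signs, differentiate u down to 0, integrate dv up.

-y**2*cos(2*y)/2 + y*sin(2*y)/2 - y*cos(2*y)/2 + sin(2*y)/4 + 9*cos(2*y)/4 + C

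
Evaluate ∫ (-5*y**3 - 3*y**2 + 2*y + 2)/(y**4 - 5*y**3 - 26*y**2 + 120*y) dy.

Factor the denominator: y*(y - 6)*(y - 4)*(y + 5).
Partial-fraction decomposition: -542/(495*(y + 5)) + 179/(36*(y - 4)) - 587/(66*(y - 6)) + 1/(60*y).
Integrate each term: A/(y−a) contributes A·log|y−a|.

log(y)/60 - 587*log(y - 6)/66 + 179*log(y - 4)/36 - 542*log(y + 5)/495 + C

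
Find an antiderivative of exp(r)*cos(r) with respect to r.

exp(r)*sin(r)/2 + exp(r)*cos(r)/2 + C

Let I denote the integral. Integrate by parts with u = cos(r), dv = exp(r) dr, so v = exp(r): I = exp(r)*cos(r) + ∫ exp(r)*sin(r) dr.
Apply parts again with u = sin(r), dv = exp(r) dr: ∫ exp(r)*sin(r) dr = exp(r)*sin(r) − I. Substituting back brings back I: I = exp(r)*sin(r) + exp(r)*cos(r) − I.
Solving for I: (1 + 1)·I equals the remaining terms, so I = (1/2)·(exp(r)*sin(r) + exp(r)*cos(r)).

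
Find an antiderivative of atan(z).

Use integration by parts with u = arctan(z), dv = dz.
Then du = 1/(z**2 + 1) dz.

z*atan(z) - log(z**2 + 1)/2 + C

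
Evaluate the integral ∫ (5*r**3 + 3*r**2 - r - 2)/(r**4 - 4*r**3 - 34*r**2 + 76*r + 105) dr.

1853*log(r - 7)/384 - 157*log(r - 3)/128 - 3*log(r + 1)/128 + 547*log(r + 5)/384 + C

Factor the denominator: (r - 7)*(r - 3)*(r + 1)*(r + 5).
Partial-fraction decomposition: 547/(384*(r + 5)) - 3/(128*(r + 1)) - 157/(128*(r - 3)) + 1853/(384*(r - 7)).
Integrate each term: A/(r−a) contributes A·log|r−a|.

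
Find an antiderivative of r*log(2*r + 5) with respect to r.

Use integration by parts with u = log(2*r + 5), dv = r dr.
Then du = 2/(2*r + 5) dr and v = r**2/2.

r**2*log(2*r + 5)/2 - r**2/4 + 5*r/4 - 25*log(2*r + 5)/8 + C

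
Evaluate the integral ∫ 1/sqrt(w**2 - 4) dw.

log(w + sqrt(w**2 - 4)) + C

Substitute w = 2·sec(θ), so dw = 2·sec(θ)*tan(θ) dθ and the radical becomes sqrt(w**2 - 4) = 2·tan(θ) by the Pythagorean identity.
Integrate the resulting trig expression in θ, then back-substitute sec(θ) = w/2, tan(θ) = sqrt(w**2 - 4)/2 (absorbing any constant into C).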